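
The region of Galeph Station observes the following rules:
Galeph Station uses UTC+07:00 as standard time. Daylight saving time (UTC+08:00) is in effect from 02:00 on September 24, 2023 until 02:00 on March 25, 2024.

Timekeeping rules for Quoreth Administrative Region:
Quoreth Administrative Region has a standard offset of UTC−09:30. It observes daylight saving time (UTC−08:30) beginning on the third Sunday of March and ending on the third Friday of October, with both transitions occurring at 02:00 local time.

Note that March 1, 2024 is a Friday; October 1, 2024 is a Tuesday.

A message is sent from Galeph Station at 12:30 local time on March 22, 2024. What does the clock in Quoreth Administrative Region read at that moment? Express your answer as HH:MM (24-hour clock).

20:00

Daylight saving runs 24 September 2023 – 25 March 2024; March 22, 2024 is inside that window, so Galeph Station is at UTC+08:00.
12:30 Galeph Station − 8h = 04:30 UTC.
1 March 2024 is a Friday, so the first Sunday is March 3 and the third is March 17.
1 October 2024 is a Tuesday, so the first Friday is October 4 and the third is October 18.
At the standard offset (UTC−09:30), 04:30 UTC − 9h30m = 19:00 Quoreth Administrative Region standard time (rolling into the previous day, 21 March 2024).
Daylight saving runs 17 March – 18 October; the standard-time date in Quoreth Administrative Region, March 21, 2024, is inside that window, so Quoreth Administrative Region is at UTC−08:30.
04:30 UTC − 8h30m = 20:00 Quoreth Administrative Region (rolling into the previous day, 21 March 2024).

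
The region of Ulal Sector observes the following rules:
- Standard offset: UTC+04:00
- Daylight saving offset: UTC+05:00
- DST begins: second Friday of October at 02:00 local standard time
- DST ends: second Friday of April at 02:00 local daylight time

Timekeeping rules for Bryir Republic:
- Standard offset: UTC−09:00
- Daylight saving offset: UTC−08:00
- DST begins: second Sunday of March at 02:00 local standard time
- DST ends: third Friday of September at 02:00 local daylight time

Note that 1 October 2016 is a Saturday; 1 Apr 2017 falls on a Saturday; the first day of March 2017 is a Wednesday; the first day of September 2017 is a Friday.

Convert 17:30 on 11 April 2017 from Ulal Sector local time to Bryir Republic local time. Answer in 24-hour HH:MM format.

1 October 2016 is a Saturday, so the first Friday is October 7 and the second is October 14.
1 April 2017 is a Saturday, so the first Friday is April 7 and the second is April 14.
11 April 2017 falls between 14 October 2016 and 14 April 2017, so daylight saving is in effect and Ulal Sector is at UTC+05:00.
17:30 Ulal Sector − 5h = 12:30 UTC.
1 March 2017 is a Wednesday, so the first Sunday is March 5 and the second is March 12.
1 September 2017 is a Friday, so the first Friday is September 1 and the third is September 15.
At the standard offset (UTC−09:00), 12:30 UTC − 9h = 03:30 Bryir Republic standard time.
The standard-time date in Bryir Republic, 11 April 2017, lies within the daylight-saving period (12 March – 15 September), so Bryir Republic is on daylight time, UTC−08:00.
12:30 UTC − 8h = 04:30 Bryir Republic.

04:30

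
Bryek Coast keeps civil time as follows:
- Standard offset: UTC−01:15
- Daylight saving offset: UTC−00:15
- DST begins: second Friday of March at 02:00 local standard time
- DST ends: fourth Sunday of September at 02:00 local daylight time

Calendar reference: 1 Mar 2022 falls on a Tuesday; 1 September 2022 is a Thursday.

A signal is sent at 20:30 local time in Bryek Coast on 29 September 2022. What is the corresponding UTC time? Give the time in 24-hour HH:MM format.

1 March 2022 is a Tuesday, so the first Friday is March 4 and the second is March 11.
1 September 2022 is a Thursday, so the first Sunday is September 4 and the fourth is September 25.
29 September 2022 does not fall between 11 March and 25 September, so daylight saving is not in effect and Bryek Coast is at UTC−01:15.
20:30 local + 1h15m = 21:45 UTC.

21:45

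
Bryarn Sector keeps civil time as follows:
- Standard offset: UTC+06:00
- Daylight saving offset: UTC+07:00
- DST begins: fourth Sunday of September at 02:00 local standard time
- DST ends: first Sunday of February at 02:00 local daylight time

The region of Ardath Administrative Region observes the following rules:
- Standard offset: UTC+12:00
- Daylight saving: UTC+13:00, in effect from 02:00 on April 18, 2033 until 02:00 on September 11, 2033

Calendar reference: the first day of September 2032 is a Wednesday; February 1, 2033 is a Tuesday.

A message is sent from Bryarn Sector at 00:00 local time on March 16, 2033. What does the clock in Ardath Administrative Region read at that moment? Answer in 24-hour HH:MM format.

1 September 2032 is a Wednesday, so the first Sunday is September 5 and the fourth is September 26.
1 February 2033 is a Tuesday, so the first Sunday is February 6.
Daylight saving runs 26 September 2032 – 6 February 2033; March 16, 2033 is outside that window, so Bryarn Sector is on standard time at UTC+06:00.
00:00 Bryarn Sector − 6h = 18:00 UTC (rolling into the previous day, 15 March 2033).
At the standard offset (UTC+12:00), 18:00 UTC + 12h = 06:00 Ardath Administrative Region standard time (rolling into the next day, 16 March 2033).
The standard-time date in Ardath Administrative Region, March 16, 2033, is outside the daylight-saving period (18 April – 11 September), so Ardath Administrative Region is on standard time, UTC+12:00.
18:00 UTC + 12h = 06:00 Ardath Administrative Region (rolling into the next day, 16 March 2033).

06:00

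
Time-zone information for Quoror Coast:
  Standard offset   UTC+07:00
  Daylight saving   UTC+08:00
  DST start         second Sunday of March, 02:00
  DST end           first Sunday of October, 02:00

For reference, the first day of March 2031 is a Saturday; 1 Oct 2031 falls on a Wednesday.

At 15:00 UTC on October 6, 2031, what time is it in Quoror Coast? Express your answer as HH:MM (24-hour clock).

1 March 2031 is a Saturday, so the first Sunday is March 2 and the second is March 9.
1 October 2031 is a Wednesday, so the first Sunday is October 5.
At the standard offset (UTC+07:00), 15:00 UTC + 7h = 22:00 Quoror Coast standard time.
Daylight saving runs 9 March – 5 October; the standard-time date in Quoror Coast, October 6, 2031, is outside that window, so Quoror Coast is on standard time at UTC+07:00.
15:00 UTC + 7h = 22:00 local.

22:00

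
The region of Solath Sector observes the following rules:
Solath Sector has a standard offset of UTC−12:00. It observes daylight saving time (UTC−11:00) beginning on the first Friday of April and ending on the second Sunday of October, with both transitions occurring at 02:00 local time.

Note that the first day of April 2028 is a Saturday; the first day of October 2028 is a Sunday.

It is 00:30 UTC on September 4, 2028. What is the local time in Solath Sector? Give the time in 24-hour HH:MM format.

1 April 2028 is a Saturday, so the first Friday is April 7.
1 October 2028 is a Sunday, so the first Sunday is October 1 and the second is October 8.
At the standard offset (UTC−12:00), 00:30 UTC − 12h = 12:30 Solath Sector standard time (rolling into the previous day, 3 September 2028).
The standard-time date in Solath Sector, September 3, 2028, falls between 7 April and 8 October, so daylight saving is in effect and Solath Sector is at UTC−11:00.
00:30 UTC − 11h = 13:30 local (rolling into the previous day, 3 September 2028).

13:30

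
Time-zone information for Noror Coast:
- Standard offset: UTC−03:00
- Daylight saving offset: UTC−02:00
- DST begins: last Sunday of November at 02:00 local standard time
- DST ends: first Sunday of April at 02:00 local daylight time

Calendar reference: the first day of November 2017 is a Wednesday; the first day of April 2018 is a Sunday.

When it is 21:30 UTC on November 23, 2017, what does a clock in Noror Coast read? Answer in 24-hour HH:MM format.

1 November 2017 is a Wednesday, so Sundays fall on 5, 12, 19, 26; the last is November 26.
1 April 2018 is a Sunday, so the first Sunday is April 1.
At the standard offset (UTC−03:00), 21:30 UTC − 3h = 18:30 Noror Coast standard time.
Daylight saving runs 26 November 2017 – 1 April 2018; the standard-time date in Noror Coast, November 23, 2017, is outside that window, so Noror Coast is on standard time at UTC−03:00.
21:30 UTC − 3h = 18:30 local.

18:30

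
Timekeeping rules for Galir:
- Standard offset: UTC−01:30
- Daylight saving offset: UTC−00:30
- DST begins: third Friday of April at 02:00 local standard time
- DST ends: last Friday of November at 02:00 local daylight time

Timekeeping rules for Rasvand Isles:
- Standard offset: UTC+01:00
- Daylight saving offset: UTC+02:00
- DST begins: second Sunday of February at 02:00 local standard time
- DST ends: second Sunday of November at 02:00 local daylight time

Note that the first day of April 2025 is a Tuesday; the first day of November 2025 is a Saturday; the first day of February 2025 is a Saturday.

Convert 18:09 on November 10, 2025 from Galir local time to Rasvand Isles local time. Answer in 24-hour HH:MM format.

19:39

1 April 2025 is a Tuesday, so the first Friday is April 4 and the third is April 18.
1 November 2025 is a Saturday, so Fridays fall on 7, 14, 21, 28; the last is November 28.
November 10, 2025 lies within the daylight-saving period (18 April – 28 November), so Galir is on daylight time, UTC−00:30.
18:09 Galir + 0h30m = 18:39 UTC.
1 February 2025 is a Saturday, so the first Sunday is February 2 and the second is February 9.
1 November 2025 is a Saturday, so the first Sunday is November 2 and the second is November 9.
At the standard offset (UTC+01:00), 18:39 UTC + 1h = 19:39 Rasvand Isles standard time.
The standard-time date in Rasvand Isles, November 10, 2025, does not fall between 9 February and 9 November, so daylight saving is not in effect and Rasvand Isles is at UTC+01:00.
18:39 UTC + 1h = 19:39 Rasvand Isles.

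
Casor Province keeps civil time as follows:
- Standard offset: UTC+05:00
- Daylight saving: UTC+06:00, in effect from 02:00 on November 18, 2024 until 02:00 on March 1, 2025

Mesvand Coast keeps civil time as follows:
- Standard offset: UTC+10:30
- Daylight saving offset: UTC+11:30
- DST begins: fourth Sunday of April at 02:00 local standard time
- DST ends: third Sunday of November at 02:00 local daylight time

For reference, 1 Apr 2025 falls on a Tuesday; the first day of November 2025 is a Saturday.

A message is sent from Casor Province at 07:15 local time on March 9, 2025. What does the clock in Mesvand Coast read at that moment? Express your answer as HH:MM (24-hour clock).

March 9, 2025 is outside the daylight-saving period (18 November 2024 – 1 March 2025), so Casor Province is on standard time, UTC+05:00.
07:15 Casor Province − 5h = 02:15 UTC.
1 April 2025 is a Tuesday, so the first Sunday is April 6 and the fourth is April 27.
1 November 2025 is a Saturday, so the first Sunday is November 2 and the third is November 16.
At the standard offset (UTC+10:30), 02:15 UTC + 10h30m = 12:45 Mesvand Coast standard time.
The standard-time date in Mesvand Coast, March 9, 2025, does not fall between 27 April and 16 November, so daylight saving is not in effect and Mesvand Coast is at UTC+10:30.
02:15 UTC + 10h30m = 12:45 Mesvand Coast.

12:45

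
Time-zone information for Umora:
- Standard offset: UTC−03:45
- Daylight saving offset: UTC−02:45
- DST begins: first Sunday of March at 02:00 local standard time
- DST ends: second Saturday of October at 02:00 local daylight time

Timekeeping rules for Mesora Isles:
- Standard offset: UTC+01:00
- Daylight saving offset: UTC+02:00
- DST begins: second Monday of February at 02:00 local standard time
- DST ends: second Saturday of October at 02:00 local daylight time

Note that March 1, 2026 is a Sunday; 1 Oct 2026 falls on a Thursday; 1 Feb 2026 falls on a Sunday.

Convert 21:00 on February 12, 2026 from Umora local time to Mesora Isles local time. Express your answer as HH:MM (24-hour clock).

02:45

1 March 2026 is a Sunday, so the first Sunday is March 1.
1 October 2026 is a Thursday, so the first Saturday is October 3 and the second is October 10.
Daylight saving runs 1 March – 10 October; February 12, 2026 is outside that window, so Umora is on standard time at UTC−03:45.
21:00 Umora + 3h45m = 00:45 UTC (rolling into the next day, 13 February 2026).
1 February 2026 is a Sunday, so the first Monday is February 2 and the second is February 9.
1 October 2026 is a Thursday, so the first Saturday is October 3 and the second is October 10.
At the standard offset (UTC+01:00), 00:45 UTC + 1h = 01:45 Mesora Isles standard time.
The standard-time date in Mesora Isles, February 13, 2026, falls between 9 February and 10 October, so daylight saving is in effect and Mesora Isles is at UTC+02:00.
00:45 UTC + 2h = 02:45 Mesora Isles.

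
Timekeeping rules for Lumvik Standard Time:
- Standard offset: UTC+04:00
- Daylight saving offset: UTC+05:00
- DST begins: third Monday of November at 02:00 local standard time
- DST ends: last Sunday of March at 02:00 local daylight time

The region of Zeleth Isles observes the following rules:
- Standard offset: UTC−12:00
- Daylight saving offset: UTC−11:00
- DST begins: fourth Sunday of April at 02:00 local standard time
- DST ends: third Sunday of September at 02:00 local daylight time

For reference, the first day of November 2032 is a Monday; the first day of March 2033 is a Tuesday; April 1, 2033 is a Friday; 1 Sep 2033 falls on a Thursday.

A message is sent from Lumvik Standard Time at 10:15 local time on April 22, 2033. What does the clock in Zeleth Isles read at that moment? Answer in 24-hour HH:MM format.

18:15

1 November 2032 is a Monday, so the first Monday is November 1 and the third is November 15.
1 March 2033 is a Tuesday, so Sundays fall on 6, 13, 20, 27; the last is March 27.
April 22, 2033 is outside the daylight-saving period (15 November 2032 – 27 March 2033), so Lumvik Standard Time is on standard time, UTC+04:00.
10:15 Lumvik Standard Time − 4h = 06:15 UTC.
1 April 2033 is a Friday, so the first Sunday is April 3 and the fourth is April 24.
1 September 2033 is a Thursday, so the first Sunday is September 4 and the third is September 18.
At the standard offset (UTC−12:00), 06:15 UTC − 12h = 18:15 Zeleth Isles standard time (rolling into the previous day, 21 April 2033).
Daylight saving runs 24 April – 18 September; the standard-time date in Zeleth Isles, April 21, 2033, is outside that window, so Zeleth Isles is on standard time at UTC−12:00.
06:15 UTC − 12h = 18:15 Zeleth Isles (rolling into the previous day, 21 April 2033).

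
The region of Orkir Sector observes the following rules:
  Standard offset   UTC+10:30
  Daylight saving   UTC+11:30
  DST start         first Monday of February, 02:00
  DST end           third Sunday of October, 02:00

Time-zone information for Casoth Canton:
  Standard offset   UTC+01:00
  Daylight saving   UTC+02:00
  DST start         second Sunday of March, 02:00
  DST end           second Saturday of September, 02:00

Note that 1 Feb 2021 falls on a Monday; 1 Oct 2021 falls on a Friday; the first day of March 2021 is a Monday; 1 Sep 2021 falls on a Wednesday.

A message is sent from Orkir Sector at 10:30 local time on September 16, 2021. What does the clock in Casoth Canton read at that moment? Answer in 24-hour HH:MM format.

1 February 2021 is a Monday, so the first Monday is February 1.
1 October 2021 is a Friday, so the first Sunday is October 3 and the third is October 17.
September 16, 2021 lies within the daylight-saving period (1 February – 17 October), so Orkir Sector is on daylight time, UTC+11:30.
10:30 Orkir Sector − 11h30m = 23:00 UTC (rolling into the previous day, 15 September 2021).
1 March 2021 is a Monday, so the first Sunday is March 7 and the second is March 14.
1 September 2021 is a Wednesday, so the first Saturday is September 4 and the second is September 11.
At the standard offset (UTC+01:00), 23:00 UTC + 1h = 00:00 Casoth Canton standard time (rolling into the next day, 16 September 2021).
Daylight saving runs 14 March – 11 September; the standard-time date in Casoth Canton, September 16, 2021, is outside that window, so Casoth Canton is on standard time at UTC+01:00.
23:00 UTC + 1h = 00:00 Casoth Canton (rolling into the next day, 16 September 2021).

00:00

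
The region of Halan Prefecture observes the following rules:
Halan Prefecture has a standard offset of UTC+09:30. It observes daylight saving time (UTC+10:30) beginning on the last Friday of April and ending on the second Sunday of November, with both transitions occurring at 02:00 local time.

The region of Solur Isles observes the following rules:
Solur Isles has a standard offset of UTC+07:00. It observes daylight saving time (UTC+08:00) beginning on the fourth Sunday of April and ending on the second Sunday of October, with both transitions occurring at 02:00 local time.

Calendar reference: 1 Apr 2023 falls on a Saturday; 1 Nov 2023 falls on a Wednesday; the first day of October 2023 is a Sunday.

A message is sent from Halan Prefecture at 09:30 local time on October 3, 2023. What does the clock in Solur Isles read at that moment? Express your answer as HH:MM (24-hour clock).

07:00

1 April 2023 is a Saturday, so Fridays fall on 7, 14, 21, 28; the last is April 28.
1 November 2023 is a Wednesday, so the first Sunday is November 5 and the second is November 12.
Daylight saving runs 28 April – 12 November; October 3, 2023 is inside that window, so Halan Prefecture is at UTC+10:30.
09:30 Halan Prefecture − 10h30m = 23:00 UTC (rolling into the previous day, 2 October 2023).
1 April 2023 is a Saturday, so the first Sunday is April 2 and the fourth is April 23.
1 October 2023 is a Sunday, so the first Sunday is October 1 and the second is October 8.
At the standard offset (UTC+07:00), 23:00 UTC + 7h = 06:00 Solur Isles standard time (rolling into the next day, 3 October 2023).
Daylight saving runs 23 April – 8 October; the standard-time date in Solur Isles, October 3, 2023, is inside that window, so Solur Isles is at UTC+08:00.
23:00 UTC + 8h = 07:00 Solur Isles (rolling into the next day, 3 October 2023).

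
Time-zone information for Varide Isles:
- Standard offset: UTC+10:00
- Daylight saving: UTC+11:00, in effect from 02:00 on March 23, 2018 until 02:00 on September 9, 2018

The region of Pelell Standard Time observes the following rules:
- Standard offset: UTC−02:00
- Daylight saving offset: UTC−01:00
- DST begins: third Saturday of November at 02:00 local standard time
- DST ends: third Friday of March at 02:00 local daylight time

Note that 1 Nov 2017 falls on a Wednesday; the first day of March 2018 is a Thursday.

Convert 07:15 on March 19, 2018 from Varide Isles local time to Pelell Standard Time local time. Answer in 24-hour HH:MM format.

19:15

March 19, 2018 does not fall between 23 March and 9 September, so daylight saving is not in effect and Varide Isles is at UTC+10:00.
07:15 Varide Isles − 10h = 21:15 UTC (rolling into the previous day, 18 March 2018).
1 November 2017 is a Wednesday, so the first Saturday is November 4 and the third is November 18.
1 March 2018 is a Thursday, so the first Friday is March 2 and the third is March 16.
At the standard offset (UTC−02:00), 21:15 UTC − 2h = 19:15 Pelell Standard Time standard time.
Daylight saving runs 18 November 2017 – 16 March 2018; the standard-time date in Pelell Standard Time, March 18, 2018, is outside that window, so Pelell Standard Time is on standard time at UTC−02:00.
21:15 UTC − 2h = 19:15 Pelell Standard Time.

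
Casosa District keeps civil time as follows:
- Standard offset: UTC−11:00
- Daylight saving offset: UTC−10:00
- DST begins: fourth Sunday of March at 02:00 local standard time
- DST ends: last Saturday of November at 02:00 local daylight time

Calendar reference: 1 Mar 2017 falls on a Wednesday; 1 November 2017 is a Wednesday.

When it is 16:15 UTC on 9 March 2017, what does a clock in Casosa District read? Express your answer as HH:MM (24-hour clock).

05:15

1 March 2017 is a Wednesday, so the first Sunday is March 5 and the fourth is March 26.
1 November 2017 is a Wednesday, so Saturdays fall on 4, 11, 18, 25; the last is November 25.
At the standard offset (UTC−11:00), 16:15 UTC − 11h = 05:15 Casosa District standard time.
The standard-time date in Casosa District, 9 March 2017, does not fall between 26 March and 25 November, so daylight saving is not in effect and Casosa District is at UTC−11:00.
16:15 UTC − 11h = 05:15 local.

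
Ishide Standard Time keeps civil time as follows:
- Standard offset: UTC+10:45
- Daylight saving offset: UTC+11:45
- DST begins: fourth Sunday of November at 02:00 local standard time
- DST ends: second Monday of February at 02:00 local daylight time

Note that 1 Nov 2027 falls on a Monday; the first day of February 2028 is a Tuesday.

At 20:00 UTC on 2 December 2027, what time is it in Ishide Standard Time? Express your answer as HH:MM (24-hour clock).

1 November 2027 is a Monday, so the first Sunday is November 7 and the fourth is November 28.
1 February 2028 is a Tuesday, so the first Monday is February 7 and the second is February 14.
At the standard offset (UTC+10:45), 20:00 UTC + 10h45m = 06:45 Ishide Standard Time standard time (rolling into the next day, 3 December 2027).
The standard-time date in Ishide Standard Time, 3 December 2027, lies within the daylight-saving period (28 November 2027 – 14 February 2028), so Ishide Standard Time is on daylight time, UTC+11:45.
20:00 UTC + 11h45m = 07:45 local (rolling into the next day, 3 December 2027).

07:45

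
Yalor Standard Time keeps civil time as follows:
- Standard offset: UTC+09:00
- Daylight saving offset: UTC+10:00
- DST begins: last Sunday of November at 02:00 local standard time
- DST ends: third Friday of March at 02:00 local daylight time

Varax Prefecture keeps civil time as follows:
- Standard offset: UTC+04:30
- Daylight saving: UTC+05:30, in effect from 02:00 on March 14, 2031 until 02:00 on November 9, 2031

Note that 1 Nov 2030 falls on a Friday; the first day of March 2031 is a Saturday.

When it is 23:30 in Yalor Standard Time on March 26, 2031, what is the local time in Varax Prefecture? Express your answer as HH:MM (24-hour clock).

1 November 2030 is a Friday, so Sundays fall on 3, 10, 17, 24; the last is November 24.
1 March 2031 is a Saturday, so the first Friday is March 7 and the third is March 21.
March 26, 2031 does not fall between 24 November 2030 and 21 March 2031, so daylight saving is not in effect and Yalor Standard Time is at UTC+09:00.
23:30 Yalor Standard Time − 9h = 14:30 UTC.
At the standard offset (UTC+04:30), 14:30 UTC + 4h30m = 19:00 Varax Prefecture standard time.
Daylight saving runs 14 March – 9 November; the standard-time date in Varax Prefecture, March 26, 2031, is inside that window, so Varax Prefecture is at UTC+05:30.
14:30 UTC + 5h30m = 20:00 Varax Prefecture.

20:00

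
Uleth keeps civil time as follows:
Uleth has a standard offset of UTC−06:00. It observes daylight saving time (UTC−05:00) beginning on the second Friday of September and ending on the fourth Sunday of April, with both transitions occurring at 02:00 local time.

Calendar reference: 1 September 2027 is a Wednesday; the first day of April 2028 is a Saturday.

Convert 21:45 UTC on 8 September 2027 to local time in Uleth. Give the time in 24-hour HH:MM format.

1 September 2027 is a Wednesday, so the first Friday is September 3 and the second is September 10.
1 April 2028 is a Saturday, so the first Sunday is April 2 and the fourth is April 23.
At the standard offset (UTC−06:00), 21:45 UTC − 6h = 15:45 Uleth standard time.
Daylight saving runs 10 September 2027 – 23 April 2028; the standard-time date in Uleth, 8 September 2027, is outside that window, so Uleth is on standard time at UTC−06:00.
21:45 UTC − 6h = 15:45 local.

15:45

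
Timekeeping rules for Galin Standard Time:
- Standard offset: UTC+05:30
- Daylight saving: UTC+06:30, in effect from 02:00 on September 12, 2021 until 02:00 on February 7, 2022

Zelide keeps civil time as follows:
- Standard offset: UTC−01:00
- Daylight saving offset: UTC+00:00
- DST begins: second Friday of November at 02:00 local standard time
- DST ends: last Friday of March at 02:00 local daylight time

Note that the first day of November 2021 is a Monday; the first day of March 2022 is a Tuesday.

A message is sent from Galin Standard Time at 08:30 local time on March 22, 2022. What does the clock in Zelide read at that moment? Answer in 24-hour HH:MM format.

Daylight saving runs 12 September 2021 – 7 February 2022; March 22, 2022 is outside that window, so Galin Standard Time is on standard time at UTC+05:30.
08:30 Galin Standard Time − 5h30m = 03:00 UTC.
1 November 2021 is a Monday, so the first Friday is November 5 and the second is November 12.
1 March 2022 is a Tuesday, so Fridays fall on 4, 11, 18, 25; the last is March 25.
At the standard offset (UTC−01:00), 03:00 UTC − 1h = 02:00 Zelide standard time.
The standard-time date in Zelide, March 22, 2022, lies within the daylight-saving period (12 November 2021 – 25 March 2022), so Zelide is on daylight time, UTC+00:00.
03:00 UTC + 0h = 03:00 Zelide.

03:00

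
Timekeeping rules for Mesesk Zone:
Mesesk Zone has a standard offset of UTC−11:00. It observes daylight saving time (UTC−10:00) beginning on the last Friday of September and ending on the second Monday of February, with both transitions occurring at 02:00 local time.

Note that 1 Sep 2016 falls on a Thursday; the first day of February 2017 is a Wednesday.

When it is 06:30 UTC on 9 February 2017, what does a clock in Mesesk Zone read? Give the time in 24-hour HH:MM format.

20:30

1 September 2016 is a Thursday, so Fridays fall on 2, 9, 16, 23, 30; the last is September 30.
1 February 2017 is a Wednesday, so the first Monday is February 6 and the second is February 13.
At the standard offset (UTC−11:00), 06:30 UTC − 11h = 19:30 Mesesk Zone standard time (rolling into the previous day, 8 February 2017).
The standard-time date in Mesesk Zone, 8 February 2017, falls between 30 September 2016 and 13 February 2017, so daylight saving is in effect and Mesesk Zone is at UTC−10:00.
06:30 UTC − 10h = 20:30 local (rolling into the previous day, 8 February 2017).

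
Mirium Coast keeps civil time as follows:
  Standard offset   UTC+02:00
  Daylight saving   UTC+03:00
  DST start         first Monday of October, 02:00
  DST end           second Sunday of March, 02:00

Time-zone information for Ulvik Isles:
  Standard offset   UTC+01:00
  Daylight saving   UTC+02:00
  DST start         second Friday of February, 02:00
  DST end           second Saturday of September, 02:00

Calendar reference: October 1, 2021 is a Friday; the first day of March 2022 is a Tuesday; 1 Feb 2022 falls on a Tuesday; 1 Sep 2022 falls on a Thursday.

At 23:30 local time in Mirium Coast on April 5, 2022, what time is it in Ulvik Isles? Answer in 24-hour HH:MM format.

1 October 2021 is a Friday, so the first Monday is October 4.
1 March 2022 is a Tuesday, so the first Sunday is March 6 and the second is March 13.
April 5, 2022 does not fall between 4 October 2021 and 13 March 2022, so daylight saving is not in effect and Mirium Coast is at UTC+02:00.
23:30 Mirium Coast − 2h = 21:30 UTC.
1 February 2022 is a Tuesday, so the first Friday is February 4 and the second is February 11.
1 September 2022 is a Thursday, so the first Saturday is September 3 and the second is September 10.
At the standard offset (UTC+01:00), 21:30 UTC + 1h = 22:30 Ulvik Isles standard time.
The standard-time date in Ulvik Isles, April 5, 2022, falls between 11 February and 10 September, so daylight saving is in effect and Ulvik Isles is at UTC+02:00.
21:30 UTC + 2h = 23:30 Ulvik Isles.

23:30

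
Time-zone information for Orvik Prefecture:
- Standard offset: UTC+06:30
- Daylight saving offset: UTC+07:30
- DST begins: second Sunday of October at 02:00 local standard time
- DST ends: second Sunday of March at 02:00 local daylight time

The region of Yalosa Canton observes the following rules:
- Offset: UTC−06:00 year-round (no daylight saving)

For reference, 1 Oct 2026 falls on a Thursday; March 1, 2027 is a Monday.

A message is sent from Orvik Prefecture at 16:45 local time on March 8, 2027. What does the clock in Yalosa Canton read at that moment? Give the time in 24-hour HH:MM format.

03:15

1 October 2026 is a Thursday, so the first Sunday is October 4 and the second is October 11.
1 March 2027 is a Monday, so the first Sunday is March 7 and the second is March 14.
March 8, 2027 lies within the daylight-saving period (11 October 2026 – 14 March 2027), so Orvik Prefecture is on daylight time, UTC+07:30.
16:45 Orvik Prefecture − 7h30m = 09:15 UTC.
Yalosa Canton stays on UTC−06:00 all year.
09:15 UTC − 6h = 03:15 Yalosa Canton.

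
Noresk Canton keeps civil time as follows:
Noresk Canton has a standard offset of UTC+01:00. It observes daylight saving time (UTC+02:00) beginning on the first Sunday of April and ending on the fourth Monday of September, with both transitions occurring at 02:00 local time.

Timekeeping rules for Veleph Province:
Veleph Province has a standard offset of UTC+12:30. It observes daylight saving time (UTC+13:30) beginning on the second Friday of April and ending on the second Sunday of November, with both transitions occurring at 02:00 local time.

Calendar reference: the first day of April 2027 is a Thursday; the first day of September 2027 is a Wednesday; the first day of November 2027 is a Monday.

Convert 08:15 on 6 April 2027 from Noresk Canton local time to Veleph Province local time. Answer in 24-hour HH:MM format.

18:45

1 April 2027 is a Thursday, so the first Sunday is April 4.
1 September 2027 is a Wednesday, so the first Monday is September 6 and the fourth is September 27.
6 April 2027 lies within the daylight-saving period (4 April – 27 September), so Noresk Canton is on daylight time, UTC+02:00.
08:15 Noresk Canton − 2h = 06:15 UTC.
1 April 2027 is a Thursday, so the first Friday is April 2 and the second is April 9.
1 November 2027 is a Monday, so the first Sunday is November 7 and the second is November 14.
At the standard offset (UTC+12:30), 06:15 UTC + 12h30m = 18:45 Veleph Province standard time.
Daylight saving runs 9 April – 14 November; the standard-time date in Veleph Province, 6 April 2027, is outside that window, so Veleph Province is on standard time at UTC+12:30.
06:15 UTC + 12h30m = 18:45 Veleph Province.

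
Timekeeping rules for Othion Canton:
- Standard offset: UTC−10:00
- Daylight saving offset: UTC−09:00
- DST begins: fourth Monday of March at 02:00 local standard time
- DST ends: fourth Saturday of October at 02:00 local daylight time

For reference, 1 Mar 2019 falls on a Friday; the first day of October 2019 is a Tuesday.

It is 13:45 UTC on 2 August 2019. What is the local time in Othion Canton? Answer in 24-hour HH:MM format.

1 March 2019 is a Friday, so the first Monday is March 4 and the fourth is March 25.
1 October 2019 is a Tuesday, so the first Saturday is October 5 and the fourth is October 26.
At the standard offset (UTC−10:00), 13:45 UTC − 10h = 03:45 Othion Canton standard time.
The standard-time date in Othion Canton, 2 August 2019, falls between 25 March and 26 October, so daylight saving is in effect and Othion Canton is at UTC−09:00.
13:45 UTC − 9h = 04:45 local.

04:45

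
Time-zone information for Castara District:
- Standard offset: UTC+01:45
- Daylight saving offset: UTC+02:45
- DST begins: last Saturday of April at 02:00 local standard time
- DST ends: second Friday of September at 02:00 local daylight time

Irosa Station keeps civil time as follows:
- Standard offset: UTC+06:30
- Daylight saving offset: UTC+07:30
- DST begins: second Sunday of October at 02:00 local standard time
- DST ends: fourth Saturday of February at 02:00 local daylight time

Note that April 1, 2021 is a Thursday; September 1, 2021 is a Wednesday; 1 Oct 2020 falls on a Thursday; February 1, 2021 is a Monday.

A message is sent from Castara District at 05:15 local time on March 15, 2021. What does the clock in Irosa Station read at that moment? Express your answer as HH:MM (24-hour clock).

10:00

1 April 2021 is a Thursday, so Saturdays fall on 3, 10, 17, 24; the last is April 24.
1 September 2021 is a Wednesday, so the first Friday is September 3 and the second is September 10.
March 15, 2021 is outside the daylight-saving period (24 April – 10 September), so Castara District is on standard time, UTC+01:45.
05:15 Castara District − 1h45m = 03:30 UTC.
1 October 2020 is a Thursday, so the first Sunday is October 4 and the second is October 11.
1 February 2021 is a Monday, so the first Saturday is February 6 and the fourth is February 27.
At the standard offset (UTC+06:30), 03:30 UTC + 6h30m = 10:00 Irosa Station standard time.
Daylight saving runs 11 October 2020 – 27 February 2021; the standard-time date in Irosa Station, March 15, 2021, is outside that window, so Irosa Station is on standard time at UTC+06:30.
03:30 UTC + 6h30m = 10:00 Irosa Station.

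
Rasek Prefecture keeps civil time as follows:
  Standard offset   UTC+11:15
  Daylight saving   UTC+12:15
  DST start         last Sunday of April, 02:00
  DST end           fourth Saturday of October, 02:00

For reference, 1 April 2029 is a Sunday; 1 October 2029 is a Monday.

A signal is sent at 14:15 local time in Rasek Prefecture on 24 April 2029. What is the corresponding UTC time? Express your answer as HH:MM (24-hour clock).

1 April 2029 is a Sunday, so Sundays fall on 1, 8, 15, 22, 29; the last is April 29.
1 October 2029 is a Monday, so the first Saturday is October 6 and the fourth is October 27.
24 April 2029 does not fall between 29 April and 27 October, so daylight saving is not in effect and Rasek Prefecture is at UTC+11:15.
14:15 local − 11h15m = 03:00 UTC.

03:00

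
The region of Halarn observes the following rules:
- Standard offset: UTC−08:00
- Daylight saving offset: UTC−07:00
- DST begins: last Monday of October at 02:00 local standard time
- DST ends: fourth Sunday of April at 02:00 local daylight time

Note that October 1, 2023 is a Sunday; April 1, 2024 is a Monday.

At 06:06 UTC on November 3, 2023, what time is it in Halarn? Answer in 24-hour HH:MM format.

23:06

1 October 2023 is a Sunday, so Mondays fall on 2, 9, 16, 23, 30; the last is October 30.
1 April 2024 is a Monday, so the first Sunday is April 7 and the fourth is April 28.
At the standard offset (UTC−08:00), 06:06 UTC − 8h = 22:06 Halarn standard time (rolling into the previous day, 2 November 2023).
The standard-time date in Halarn, November 2, 2023, falls between 30 October 2023 and 28 April 2024, so daylight saving is in effect and Halarn is at UTC−07:00.
06:06 UTC − 7h = 23:06 local (rolling into the previous day, 2 November 2023).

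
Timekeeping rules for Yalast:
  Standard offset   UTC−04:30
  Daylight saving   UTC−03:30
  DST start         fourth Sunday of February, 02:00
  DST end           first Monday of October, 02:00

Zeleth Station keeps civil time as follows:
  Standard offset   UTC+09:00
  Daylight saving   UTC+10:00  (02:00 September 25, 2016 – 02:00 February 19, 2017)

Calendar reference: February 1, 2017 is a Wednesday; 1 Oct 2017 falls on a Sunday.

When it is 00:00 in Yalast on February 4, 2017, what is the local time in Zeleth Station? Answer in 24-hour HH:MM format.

1 February 2017 is a Wednesday, so the first Sunday is February 5 and the fourth is February 26.
1 October 2017 is a Sunday, so the first Monday is October 2.
February 4, 2017 does not fall between 26 February and 2 October, so daylight saving is not in effect and Yalast is at UTC−04:30.
00:00 Yalast + 4h30m = 04:30 UTC.
At the standard offset (UTC+09:00), 04:30 UTC + 9h = 13:30 Zeleth Station standard time.
Daylight saving runs 25 September 2016 – 19 February 2017; the standard-time date in Zeleth Station, February 4, 2017, is inside that window, so Zeleth Station is at UTC+10:00.
04:30 UTC + 10h = 14:30 Zeleth Station.

14:30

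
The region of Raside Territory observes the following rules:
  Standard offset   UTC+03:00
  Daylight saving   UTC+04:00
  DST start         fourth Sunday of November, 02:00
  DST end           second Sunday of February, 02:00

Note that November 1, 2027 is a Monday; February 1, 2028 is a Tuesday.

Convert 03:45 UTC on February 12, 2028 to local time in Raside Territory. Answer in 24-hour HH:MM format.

1 November 2027 is a Monday, so the first Sunday is November 7 and the fourth is November 28.
1 February 2028 is a Tuesday, so the first Sunday is February 6 and the second is February 13.
At the standard offset (UTC+03:00), 03:45 UTC + 3h = 06:45 Raside Territory standard time.
The standard-time date in Raside Territory, February 12, 2028, falls between 28 November 2027 and 13 February 2028, so daylight saving is in effect and Raside Territory is at UTC+04:00.
03:45 UTC + 4h = 07:45 local.

07:45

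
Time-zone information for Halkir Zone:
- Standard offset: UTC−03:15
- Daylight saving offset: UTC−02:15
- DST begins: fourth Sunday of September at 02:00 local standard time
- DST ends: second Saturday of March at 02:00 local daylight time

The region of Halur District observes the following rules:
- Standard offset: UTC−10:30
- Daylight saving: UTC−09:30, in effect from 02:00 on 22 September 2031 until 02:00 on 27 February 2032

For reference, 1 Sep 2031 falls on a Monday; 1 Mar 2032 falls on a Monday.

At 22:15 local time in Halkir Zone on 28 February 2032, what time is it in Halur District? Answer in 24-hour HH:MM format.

1 September 2031 is a Monday, so the first Sunday is September 7 and the fourth is September 28.
1 March 2032 is a Monday, so the first Saturday is March 6 and the second is March 13.
28 February 2032 lies within the daylight-saving period (28 September 2031 – 13 March 2032), so Halkir Zone is on daylight time, UTC−02:15.
22:15 Halkir Zone + 2h15m = 00:30 UTC (rolling into the next day, 29 February 2032).
At the standard offset (UTC−10:30), 00:30 UTC − 10h30m = 14:00 Halur District standard time (rolling into the previous day, 28 February 2032).
The standard-time date in Halur District, 28 February 2032, is outside the daylight-saving period (22 September 2031 – 27 February 2032), so Halur District is on standard time, UTC−10:30.
00:30 UTC − 10h30m = 14:00 Halur District (rolling into the previous day, 28 February 2032).

14:00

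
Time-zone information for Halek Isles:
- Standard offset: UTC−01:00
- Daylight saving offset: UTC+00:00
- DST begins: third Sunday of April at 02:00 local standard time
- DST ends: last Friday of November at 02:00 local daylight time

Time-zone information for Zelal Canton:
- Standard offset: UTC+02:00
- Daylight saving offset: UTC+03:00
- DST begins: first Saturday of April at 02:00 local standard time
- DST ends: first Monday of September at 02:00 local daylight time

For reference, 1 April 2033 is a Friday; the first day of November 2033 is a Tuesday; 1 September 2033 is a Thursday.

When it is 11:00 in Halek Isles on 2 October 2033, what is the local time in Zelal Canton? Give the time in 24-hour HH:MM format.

13:00

1 April 2033 is a Friday, so the first Sunday is April 3 and the third is April 17.
1 November 2033 is a Tuesday, so Fridays fall on 4, 11, 18, 25; the last is November 25.
2 October 2033 lies within the daylight-saving period (17 April – 25 November), so Halek Isles is on daylight time, UTC+00:00.
11:00 Halek Isles − 0h = 11:00 UTC.
1 April 2033 is a Friday, so the first Saturday is April 2.
1 September 2033 is a Thursday, so the first Monday is September 5.
At the standard offset (UTC+02:00), 11:00 UTC + 2h = 13:00 Zelal Canton standard time.
Daylight saving runs 2 April – 5 September; the standard-time date in Zelal Canton, 2 October 2033, is outside that window, so Zelal Canton is on standard time at UTC+02:00.
11:00 UTC + 2h = 13:00 Zelal Canton.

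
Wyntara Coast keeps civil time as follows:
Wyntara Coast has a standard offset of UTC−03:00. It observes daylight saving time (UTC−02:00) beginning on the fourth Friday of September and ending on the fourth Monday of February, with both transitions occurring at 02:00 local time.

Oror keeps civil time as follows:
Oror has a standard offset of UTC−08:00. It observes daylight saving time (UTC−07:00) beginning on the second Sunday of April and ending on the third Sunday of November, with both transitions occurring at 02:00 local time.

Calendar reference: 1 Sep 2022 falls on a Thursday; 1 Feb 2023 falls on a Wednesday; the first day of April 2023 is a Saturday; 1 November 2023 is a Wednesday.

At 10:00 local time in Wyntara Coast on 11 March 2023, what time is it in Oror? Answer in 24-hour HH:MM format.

1 September 2022 is a Thursday, so the first Friday is September 2 and the fourth is September 23.
1 February 2023 is a Wednesday, so the first Monday is February 6 and the fourth is February 27.
Daylight saving runs 23 September 2022 – 27 February 2023; 11 March 2023 is outside that window, so Wyntara Coast is on standard time at UTC−03:00.
10:00 Wyntara Coast + 3h = 13:00 UTC.
1 April 2023 is a Saturday, so the first Sunday is April 2 and the second is April 9.
1 November 2023 is a Wednesday, so the first Sunday is November 5 and the third is November 19.
At the standard offset (UTC−08:00), 13:00 UTC − 8h = 05:00 Oror standard time.
The standard-time date in Oror, 11 March 2023, does not fall between 9 April and 19 November, so daylight saving is not in effect and Oror is at UTC−08:00.
13:00 UTC − 8h = 05:00 Oror.

05:00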